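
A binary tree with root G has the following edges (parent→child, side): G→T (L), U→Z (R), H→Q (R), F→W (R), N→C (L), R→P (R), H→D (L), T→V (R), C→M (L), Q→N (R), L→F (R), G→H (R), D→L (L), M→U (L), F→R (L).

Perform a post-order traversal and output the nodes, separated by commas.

Post-order visits the left subtree, then the right subtree, then the node.
At G: go left to T.
  At T: no left child.
  At T: go right to V.
    V is a leaf — visit V.
  Visit T.
At G: go right to H.
  At H: go left to D.
    At D: go left to L.
      At L: no left child.
      At L: go right to F.
        At F: go left to R.
          At R: no left child.
          At R: go right to P.
            P is a leaf — visit P.
          Visit R.
        At F: go right to W.
          W is a leaf — visit W.
        Visit F.
      Visit L.
    At D: no right child.
    Visit D.
  At H: go right to Q.
    At Q: no left child.
    At Q: go right to N.
      At N: go left to C.
        At C: go left to M.
          At M: go left to U.
            At U: no left child.
            At U: go right to Z.
              Z is a leaf — visit Z.
            Visit U.
          At M: no right child.
          Visit M.
        At C: no right child.
        Visit C.
      At N: no right child.
      Visit N.
    Visit Q.
  Visit H.
Visit G.

V, T, P, R, W, F, L, D, Z, U, M, C, N, Q, H, G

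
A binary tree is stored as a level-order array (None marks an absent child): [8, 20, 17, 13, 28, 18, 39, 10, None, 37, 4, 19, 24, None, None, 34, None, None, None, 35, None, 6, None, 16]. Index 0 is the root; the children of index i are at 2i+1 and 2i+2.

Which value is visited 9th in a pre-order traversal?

4

Pre-order visits the node, then its left subtree, then its right subtree.
Visit 8.
At 8: go left to 20.
  Visit 20.
  At 20: go left to 13.
    Visit 13.
    At 13: go left to 10.
      Visit 10.
      At 10: go left to 34.
        34 is a leaf — visit 34.
      At 10: no right child.
    At 13: no right child.
  At 20: go right to 28.
    Visit 28.
    At 28: go left to 37.
      Visit 37.
      At 37: go left to 35.
        35 is a leaf — visit 35.
      At 37: no right child.
    At 28: go right to 4.
      Visit 4.
      At 4: go left to 6.
        6 is a leaf — visit 6.
      At 4: no right child.
At 8: go right to 17.
  Visit 17.
  At 17: go left to 18.
    Visit 18.
    At 18: go left to 19.
      Visit 19.
      At 19: go left to 16.
        16 is a leaf — visit 16.
      At 19: no right child.
    At 18: go right to 24.
      24 is a leaf — visit 24.
  At 17: go right to 39.
    39 is a leaf — visit 39.
Full pre-order sequence: 8, 20, 13, 10, 34, 28, 37, 35, 4, 6, 17, 18, 19, 16, 24, 39.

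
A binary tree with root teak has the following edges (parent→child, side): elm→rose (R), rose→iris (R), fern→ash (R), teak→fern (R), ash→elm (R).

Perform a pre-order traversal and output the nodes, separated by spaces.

teak fern ash elm rose iris

Pre-order visits the node, then its left subtree, then its right subtree.
Visit teak.
At teak: no left child.
At teak: go right to fern.
  Visit fern.
  At fern: no left child.
  At fern: go right to ash.
    Visit ash.
    At ash: no left child.
    At ash: go right to elm.
      Visit elm.
      At elm: no left child.
      At elm: go right to rose.
        Visit rose.
        At rose: no left child.
        At rose: go right to iris.
          iris is a leaf — visit iris.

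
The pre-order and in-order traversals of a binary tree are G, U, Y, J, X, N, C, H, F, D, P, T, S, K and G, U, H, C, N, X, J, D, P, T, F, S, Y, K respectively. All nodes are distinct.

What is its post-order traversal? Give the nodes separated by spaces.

The first element of pre-order is the root; it splits in-order into left and right subtrees.
Root G: left subtree has 0 nodes { }, right has 13 {U, H, C, N, X, J, D, P, T, F, S, Y, K}.
  Root U: left subtree has 0 nodes { }, right has 12 {H, C, N, X, J, D, P, T, F, S, Y, K}.
    Root Y: left subtree has 10 nodes {H, C, N, X, J, D, P, T, F, S}, right has 1 {K}.
      Root J: left subtree has 4 nodes {H, C, N, X}, right has 5 {D, P, T, F, S}.
        Root X: left subtree has 3 nodes {H, C, N}, right has 0 { }.
          Root N: left subtree has 2 nodes {H, C}, right has 0 { }.
            Root C: left subtree has 1 node {H}, right has 0 { }.
        Root F: left subtree has 3 nodes {D, P, T}, right has 1 {S}.
          Root D: left subtree has 0 nodes { }, right has 2 {P, T}.
            Root P: left subtree has 0 nodes { }, right has 1 {T}.

H C N X T P D S F J K Y U G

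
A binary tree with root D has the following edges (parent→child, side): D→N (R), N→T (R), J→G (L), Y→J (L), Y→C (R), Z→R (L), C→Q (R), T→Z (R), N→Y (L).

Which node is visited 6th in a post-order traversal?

R

Post-order visits the left subtree, then the right subtree, then the node.
At D: no left child.
At D: go right to N.
  At N: go left to Y.
    At Y: go left to J.
      At J: go left to G.
        G is a leaf — visit G.
      At J: no right child.
      Visit J.
    At Y: go right to C.
      At C: no left child.
      At C: go right to Q.
        Q is a leaf — visit Q.
      Visit C.
    Visit Y.
  At N: go right to T.
    At T: no left child.
    At T: go right to Z.
      At Z: go left to R.
        R is a leaf — visit R.
      At Z: no right child.
      Visit Z.
    Visit T.
  Visit N.
Visit D.
Full post-order sequence: G, J, Q, C, Y, R, Z, T, N, D.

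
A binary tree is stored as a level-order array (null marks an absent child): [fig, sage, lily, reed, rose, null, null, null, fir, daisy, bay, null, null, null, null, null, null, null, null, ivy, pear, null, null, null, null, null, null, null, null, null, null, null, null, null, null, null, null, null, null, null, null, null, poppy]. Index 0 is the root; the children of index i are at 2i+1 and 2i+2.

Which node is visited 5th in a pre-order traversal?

Pre-order visits the node, then its left subtree, then its right subtree.
Visit fig.
At fig: go left to sage.
  Visit sage.
  At sage: go left to reed.
    Visit reed.
    At reed: no left child.
    At reed: go right to fir.
      fir is a leaf — visit fir.
  At sage: go right to rose.
    Visit rose.
    At rose: go left to daisy.
      Visit daisy.
      At daisy: go left to ivy.
        ivy is a leaf — visit ivy.
      At daisy: go right to pear.
        Visit pear.
        At pear: no left child.
        At pear: go right to poppy.
          poppy is a leaf — visit poppy.
    At rose: go right to bay.
      bay is a leaf — visit bay.
At fig: go right to lily.
  lily is a leaf — visit lily.
Full pre-order sequence: fig, sage, reed, fir, rose, daisy, ivy, pear, poppy, bay, lily.

rose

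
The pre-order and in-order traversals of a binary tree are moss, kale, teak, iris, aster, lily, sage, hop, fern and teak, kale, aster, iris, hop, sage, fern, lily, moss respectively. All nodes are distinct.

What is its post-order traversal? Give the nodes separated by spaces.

The first element of pre-order is the root; it splits in-order into left and right subtrees.
Root moss: left subtree has 8 nodes {teak, kale, aster, iris, hop, sage, fern, lily}, right has 0 { }.
  Root kale: left subtree has 1 node {teak}, right has 6 {aster, iris, hop, sage, fern, lily}.
    Root iris: left subtree has 1 node {aster}, right has 4 {hop, sage, fern, lily}.
      Root lily: left subtree has 3 nodes {hop, sage, fern}, right has 0 { }.
        Root sage: left subtree has 1 node {hop}, right has 1 {fern}.

teak aster hop fern sage lily iris kale moss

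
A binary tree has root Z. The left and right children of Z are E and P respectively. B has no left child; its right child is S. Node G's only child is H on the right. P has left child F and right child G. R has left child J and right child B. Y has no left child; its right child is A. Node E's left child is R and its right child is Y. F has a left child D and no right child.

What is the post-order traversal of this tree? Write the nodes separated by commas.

Post-order visits the left subtree, then the right subtree, then the node.
At Z: go left to E.
  At E: go left to R.
    At R: go left to J.
      J is a leaf — visit J.
    At R: go right to B.
      At B: no left child.
      At B: go right to S.
        S is a leaf — visit S.
      Visit B.
    Visit R.
  At E: go right to Y.
    At Y: no left child.
    At Y: go right to A.
      A is a leaf — visit A.
    Visit Y.
  Visit E.
At Z: go right to P.
  At P: go left to F.
    At F: go left to D.
      D is a leaf — visit D.
    At F: no right child.
    Visit F.
  At P: go right to G.
    At G: no left child.
    At G: go right to H.
      H is a leaf — visit H.
    Visit G.
  Visit P.
Visit Z.

J, S, B, R, A, Y, E, D, F, H, G, P, Z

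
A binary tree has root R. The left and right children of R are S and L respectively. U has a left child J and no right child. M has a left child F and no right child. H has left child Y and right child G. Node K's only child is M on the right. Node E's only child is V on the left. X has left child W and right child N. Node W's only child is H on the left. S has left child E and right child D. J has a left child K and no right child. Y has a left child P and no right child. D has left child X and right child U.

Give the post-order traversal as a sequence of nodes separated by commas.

V, E, P, Y, G, H, W, N, X, F, M, K, J, U, D, S, L, R

Post-order visits the left subtree, then the right subtree, then the node.
At R: go left to S.
  At S: go left to E.
    At E: go left to V.
      V is a leaf — visit V.
    At E: no right child.
    Visit E.
  At S: go right to D.
    At D: go left to X.
      At X: go left to W.
        At W: go left to H.
          At H: go left to Y.
            At Y: go left to P.
              P is a leaf — visit P.
            At Y: no right child.
            Visit Y.
          At H: go right to G.
            G is a leaf — visit G.
          Visit H.
        At W: no right child.
        Visit W.
      At X: go right to N.
        N is a leaf — visit N.
      Visit X.
    At D: go right to U.
      At U: go left to J.
        At J: go left to K.
          At K: no left child.
          At K: go right to M.
            At M: go left to F.
              F is a leaf — visit F.
            At M: no right child.
            Visit M.
          Visit K.
        At J: no right child.
        Visit J.
      At U: no right child.
      Visit U.
    Visit D.
  Visit S.
At R: go right to L.
  L is a leaf — visit L.
Visit R.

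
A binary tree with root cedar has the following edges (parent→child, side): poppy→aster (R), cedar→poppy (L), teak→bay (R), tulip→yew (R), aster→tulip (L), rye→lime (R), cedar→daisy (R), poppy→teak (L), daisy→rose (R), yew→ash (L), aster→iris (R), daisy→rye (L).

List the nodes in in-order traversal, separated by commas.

In-order visits the left subtree, then the node, then the right subtree.
At cedar: go left to poppy.
  At poppy: go left to teak.
    At teak: no left child.
    Visit teak.
    At teak: go right to bay.
      bay is a leaf — visit bay.
  Visit poppy.
  At poppy: go right to aster.
    At aster: go left to tulip.
      At tulip: no left child.
      Visit tulip.
      At tulip: go right to yew.
        At yew: go left to ash.
          ash is a leaf — visit ash.
        Visit yew.
        At yew: no right child.
    Visit aster.
    At aster: go right to iris.
      iris is a leaf — visit iris.
Visit cedar.
At cedar: go right to daisy.
  At daisy: go left to rye.
    At rye: no left child.
    Visit rye.
    At rye: go right to lime.
      lime is a leaf — visit lime.
  Visit daisy.
  At daisy: go right to rose.
    rose is a leaf — visit rose.

teak, bay, poppy, tulip, ash, yew, aster, iris, cedar, rye, lime, daisy, rose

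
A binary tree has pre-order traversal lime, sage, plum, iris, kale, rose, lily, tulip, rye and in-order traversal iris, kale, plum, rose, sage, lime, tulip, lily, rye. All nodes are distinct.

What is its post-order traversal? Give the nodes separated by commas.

kale, iris, rose, plum, sage, tulip, rye, lily, lime

The first element of pre-order is the root; it splits in-order into left and right subtrees.
Root lime: left subtree has 5 nodes {iris, kale, plum, rose, sage}, right has 3 {tulip, lily, rye}.
  Root sage: left subtree has 4 nodes {iris, kale, plum, rose}, right has 0 { }.
    Root plum: left subtree has 2 nodes {iris, kale}, right has 1 {rose}.
      Root iris: left subtree has 0 nodes { }, right has 1 {kale}.
  Root lily: left subtree has 1 node {tulip}, right has 1 {rye}.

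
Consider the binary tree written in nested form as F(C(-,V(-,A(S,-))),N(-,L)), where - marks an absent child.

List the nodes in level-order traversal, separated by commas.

Level-order visits nodes level by level from the root, left to right within each level.
Level 0: F
Level 1: C, N
Level 2: V, L
Level 3: A
Level 4: S

F, C, N, V, L, A, S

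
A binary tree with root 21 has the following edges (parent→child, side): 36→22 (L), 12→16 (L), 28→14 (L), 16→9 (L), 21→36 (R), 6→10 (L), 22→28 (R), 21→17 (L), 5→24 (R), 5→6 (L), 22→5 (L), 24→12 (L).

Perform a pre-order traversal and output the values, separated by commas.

21, 17, 36, 22, 5, 6, 10, 24, 12, 16, 9, 28, 14

Pre-order visits the node, then its left subtree, then its right subtree.
Visit 21.
At 21: go left to 17.
  17 is a leaf — visit 17.
At 21: go right to 36.
  Visit 36.
  At 36: go left to 22.
    Visit 22.
    At 22: go left to 5.
      Visit 5.
      At 5: go left to 6.
        Visit 6.
        At 6: go left to 10.
          10 is a leaf — visit 10.
        At 6: no right child.
      At 5: go right to 24.
        Visit 24.
        At 24: go left to 12.
          Visit 12.
          At 12: go left to 16.
            Visit 16.
            At 16: go left to 9.
              9 is a leaf — visit 9.
            At 16: no right child.
          At 12: no right child.
        At 24: no right child.
    At 22: go right to 28.
      Visit 28.
      At 28: go left to 14.
        14 is a leaf — visit 14.
      At 28: no right child.
  At 36: no right child.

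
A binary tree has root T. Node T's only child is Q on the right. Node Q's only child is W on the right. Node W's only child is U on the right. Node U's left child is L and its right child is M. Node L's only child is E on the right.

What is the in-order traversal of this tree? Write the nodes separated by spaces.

In-order visits the left subtree, then the node, then the right subtree.
At T: no left child.
Visit T.
At T: go right to Q.
  At Q: no left child.
  Visit Q.
  At Q: go right to W.
    At W: no left child.
    Visit W.
    At W: go right to U.
      At U: go left to L.
        At L: no left child.
        Visit L.
        At L: go right to E.
          E is a leaf — visit E.
      Visit U.
      At U: go right to M.
        M is a leaf — visit M.

T Q W L E U M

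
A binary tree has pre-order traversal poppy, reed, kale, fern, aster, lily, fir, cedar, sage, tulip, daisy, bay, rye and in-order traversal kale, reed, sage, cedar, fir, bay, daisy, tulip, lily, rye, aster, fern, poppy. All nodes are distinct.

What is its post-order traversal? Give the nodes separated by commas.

kale, sage, cedar, bay, daisy, tulip, fir, rye, lily, aster, fern, reed, poppy

The first element of pre-order is the root; it splits in-order into left and right subtrees.
Root poppy: left subtree has 12 nodes {kale, reed, sage, cedar, fir, bay, daisy, tulip, lily, rye, aster, fern}, right has 0 { }.
  Root reed: left subtree has 1 node {kale}, right has 10 {sage, cedar, fir, bay, daisy, tulip, lily, rye, aster, fern}.
    Root fern: left subtree has 9 nodes {sage, cedar, fir, bay, daisy, tulip, lily, rye, aster}, right has 0 { }.
      Root aster: left subtree has 8 nodes {sage, cedar, fir, bay, daisy, tulip, lily, rye}, right has 0 { }.
        Root lily: left subtree has 6 nodes {sage, cedar, fir, bay, daisy, tulip}, right has 1 {rye}.
          Root fir: left subtree has 2 nodes {sage, cedar}, right has 3 {bay, daisy, tulip}.
            Root cedar: left subtree has 1 node {sage}, right has 0 { }.
            Root tulip: left subtree has 2 nodes {bay, daisy}, right has 0 { }.
              Root daisy: left subtree has 1 node {bay}, right has 0 { }.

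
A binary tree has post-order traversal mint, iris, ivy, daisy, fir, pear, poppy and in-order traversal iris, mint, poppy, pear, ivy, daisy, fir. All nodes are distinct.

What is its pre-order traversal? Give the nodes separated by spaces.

The last element of post-order is the root; it splits in-order into left and right subtrees.
Root poppy: left subtree has 2 nodes {iris, mint}, right has 4 {pear, ivy, daisy, fir}.
  Root iris: left subtree has 0 nodes { }, right has 1 {mint}.
  Root pear: left subtree has 0 nodes { }, right has 3 {ivy, daisy, fir}.
    Root fir: left subtree has 2 nodes {ivy, daisy}, right has 0 { }.
      Root daisy: left subtree has 1 node {ivy}, right has 0 { }.

poppy iris mint pear fir daisy ivy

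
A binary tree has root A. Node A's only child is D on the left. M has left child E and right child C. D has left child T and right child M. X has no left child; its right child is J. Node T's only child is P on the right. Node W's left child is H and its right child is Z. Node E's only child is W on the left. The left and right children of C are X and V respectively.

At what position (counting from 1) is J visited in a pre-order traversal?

12

Pre-order visits the node, then its left subtree, then its right subtree.
Visit A.
At A: go left to D.
  Visit D.
  At D: go left to T.
    Visit T.
    At T: no left child.
    At T: go right to P.
      P is a leaf — visit P.
  At D: go right to M.
    Visit M.
    At M: go left to E.
      Visit E.
      At E: go left to W.
        Visit W.
        At W: go left to H.
          H is a leaf — visit H.
        At W: go right to Z.
          Z is a leaf — visit Z.
      At E: no right child.
    At M: go right to C.
      Visit C.
      At C: go left to X.
        Visit X.
        At X: no left child.
        At X: go right to J.
          J is a leaf — visit J.
      At C: go right to V.
        V is a leaf — visit V.
At A: no right child.
Full pre-order sequence: A, D, T, P, M, E, W, H, Z, C, X, J, V.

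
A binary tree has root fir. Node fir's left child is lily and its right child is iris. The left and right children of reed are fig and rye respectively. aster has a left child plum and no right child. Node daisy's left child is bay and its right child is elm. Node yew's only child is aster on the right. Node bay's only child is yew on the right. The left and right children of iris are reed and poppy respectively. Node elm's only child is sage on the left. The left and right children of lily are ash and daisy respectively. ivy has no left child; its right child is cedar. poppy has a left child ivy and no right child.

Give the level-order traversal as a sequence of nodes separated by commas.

fir, lily, iris, ash, daisy, reed, poppy, bay, elm, fig, rye, ivy, yew, sage, cedar, aster, plum

Level-order visits nodes level by level from the root, left to right within each level.
Level 0: fir
Level 1: lily, iris
Level 2: ash, daisy, reed, poppy
Level 3: bay, elm, fig, rye, ivy
Level 4: yew, sage, cedar
Level 5: aster
Level 6: plum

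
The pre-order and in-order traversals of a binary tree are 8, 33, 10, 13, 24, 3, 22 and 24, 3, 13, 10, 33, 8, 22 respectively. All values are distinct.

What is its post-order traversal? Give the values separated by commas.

3, 24, 13, 10, 33, 22, 8

The first element of pre-order is the root; it splits in-order into left and right subtrees.
Root 8: left subtree has 5 nodes {24, 3, 13, 10, 33}, right has 1 {22}.
  Root 33: left subtree has 4 nodes {24, 3, 13, 10}, right has 0 { }.
    Root 10: left subtree has 3 nodes {24, 3, 13}, right has 0 { }.
      Root 13: left subtree has 2 nodes {24, 3}, right has 0 { }.
        Root 24: left subtree has 0 nodes { }, right has 1 {3}.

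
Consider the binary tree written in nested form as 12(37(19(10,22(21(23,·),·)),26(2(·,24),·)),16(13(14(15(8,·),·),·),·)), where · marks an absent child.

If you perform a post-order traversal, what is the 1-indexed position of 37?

Post-order visits the left subtree, then the right subtree, then the node.
At 12: go left to 37.
  At 37: go left to 19.
    At 19: go left to 10.
      10 is a leaf — visit 10.
    At 19: go right to 22.
      At 22: go left to 21.
        At 21: go left to 23.
          23 is a leaf — visit 23.
        At 21: no right child.
        Visit 21.
      At 22: no right child.
      Visit 22.
    Visit 19.
  At 37: go right to 26.
    At 26: go left to 2.
      At 2: no left child.
      At 2: go right to 24.
        24 is a leaf — visit 24.
      Visit 2.
    At 26: no right child.
    Visit 26.
  Visit 37.
At 12: go right to 16.
  At 16: go left to 13.
    At 13: go left to 14.
      At 14: go left to 15.
        At 15: go left to 8.
          8 is a leaf — visit 8.
        At 15: no right child.
        Visit 15.
      At 14: no right child.
      Visit 14.
    At 13: no right child.
    Visit 13.
  At 16: no right child.
  Visit 16.
Visit 12.
Full post-order sequence: 10, 23, 21, 22, 19, 24, 2, 26, 37, 8, 15, 14, 13, 16, 12.

9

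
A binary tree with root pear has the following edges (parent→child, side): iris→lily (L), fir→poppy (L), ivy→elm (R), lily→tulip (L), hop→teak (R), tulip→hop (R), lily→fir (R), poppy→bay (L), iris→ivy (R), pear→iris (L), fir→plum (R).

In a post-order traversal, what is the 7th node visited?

Post-order visits the left subtree, then the right subtree, then the node.
At pear: go left to iris.
  At iris: go left to lily.
    At lily: go left to tulip.
      At tulip: no left child.
      At tulip: go right to hop.
        At hop: no left child.
        At hop: go right to teak.
          teak is a leaf — visit teak.
        Visit hop.
      Visit tulip.
    At lily: go right to fir.
      At fir: go left to poppy.
        At poppy: go left to bay.
          bay is a leaf — visit bay.
        At poppy: no right child.
        Visit poppy.
      At fir: go right to plum.
        plum is a leaf — visit plum.
      Visit fir.
    Visit lily.
  At iris: go right to ivy.
    At ivy: no left child.
    At ivy: go right to elm.
      elm is a leaf — visit elm.
    Visit ivy.
  Visit iris.
At pear: no right child.
Visit pear.
Full post-order sequence: teak, hop, tulip, bay, poppy, plum, fir, lily, elm, ivy, iris, pear.

fir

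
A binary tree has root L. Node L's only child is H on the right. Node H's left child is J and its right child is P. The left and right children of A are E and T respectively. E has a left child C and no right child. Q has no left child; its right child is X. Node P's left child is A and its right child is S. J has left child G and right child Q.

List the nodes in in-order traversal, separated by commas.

In-order visits the left subtree, then the node, then the right subtree.
At L: no left child.
Visit L.
At L: go right to H.
  At H: go left to J.
    At J: go left to G.
      G is a leaf — visit G.
    Visit J.
    At J: go right to Q.
      At Q: no left child.
      Visit Q.
      At Q: go right to X.
        X is a leaf — visit X.
  Visit H.
  At H: go right to P.
    At P: go left to A.
      At A: go left to E.
        At E: go left to C.
          C is a leaf — visit C.
        Visit E.
        At E: no right child.
      Visit A.
      At A: go right to T.
        T is a leaf — visit T.
    Visit P.
    At P: go right to S.
      S is a leaf — visit S.

L, G, J, Q, X, H, C, E, A, T, P, S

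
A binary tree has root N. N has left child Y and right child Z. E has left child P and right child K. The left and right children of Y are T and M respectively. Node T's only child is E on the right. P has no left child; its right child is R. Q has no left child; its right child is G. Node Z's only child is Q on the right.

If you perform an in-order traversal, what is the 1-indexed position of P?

2

In-order visits the left subtree, then the node, then the right subtree.
At N: go left to Y.
  At Y: go left to T.
    At T: no left child.
    Visit T.
    At T: go right to E.
      At E: go left to P.
        At P: no left child.
        Visit P.
        At P: go right to R.
          R is a leaf — visit R.
      Visit E.
      At E: go right to K.
        K is a leaf — visit K.
  Visit Y.
  At Y: go right to M.
    M is a leaf — visit M.
Visit N.
At N: go right to Z.
  At Z: no left child.
  Visit Z.
  At Z: go right to Q.
    At Q: no left child.
    Visit Q.
    At Q: go right to G.
      G is a leaf — visit G.
Full in-order sequence: T, P, R, E, K, Y, M, N, Z, Q, G.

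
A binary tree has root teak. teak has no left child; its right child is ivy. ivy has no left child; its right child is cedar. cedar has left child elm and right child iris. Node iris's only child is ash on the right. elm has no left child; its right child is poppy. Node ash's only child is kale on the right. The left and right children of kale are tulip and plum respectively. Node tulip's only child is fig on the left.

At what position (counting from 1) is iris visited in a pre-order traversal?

Pre-order visits the node, then its left subtree, then its right subtree.
Visit teak.
At teak: no left child.
At teak: go right to ivy.
  Visit ivy.
  At ivy: no left child.
  At ivy: go right to cedar.
    Visit cedar.
    At cedar: go left to elm.
      Visit elm.
      At elm: no left child.
      At elm: go right to poppy.
        poppy is a leaf — visit poppy.
    At cedar: go right to iris.
      Visit iris.
      At iris: no left child.
      At iris: go right to ash.
        Visit ash.
        At ash: no left child.
        At ash: go right to kale.
          Visit kale.
          At kale: go left to tulip.
            Visit tulip.
            At tulip: go left to fig.
              fig is a leaf — visit fig.
            At tulip: no right child.
          At kale: go right to plum.
            plum is a leaf — visit plum.
Full pre-order sequence: teak, ivy, cedar, elm, poppy, iris, ash, kale, tulip, fig, plum.

6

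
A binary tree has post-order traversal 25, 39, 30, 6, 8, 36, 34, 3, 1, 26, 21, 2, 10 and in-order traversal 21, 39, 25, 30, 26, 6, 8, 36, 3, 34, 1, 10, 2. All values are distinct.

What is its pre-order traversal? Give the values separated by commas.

The last element of post-order is the root; it splits in-order into left and right subtrees.
Root 10: left subtree has 11 nodes {21, 39, 25, 30, 26, 6, 8, 36, 3, 34, 1}, right has 1 {2}.
  Root 21: left subtree has 0 nodes { }, right has 10 {39, 25, 30, 26, 6, 8, 36, 3, 34, 1}.
    Root 26: left subtree has 3 nodes {39, 25, 30}, right has 6 {6, 8, 36, 3, 34, 1}.
      Root 30: left subtree has 2 nodes {39, 25}, right has 0 { }.
        Root 39: left subtree has 0 nodes { }, right has 1 {25}.
      Root 1: left subtree has 5 nodes {6, 8, 36, 3, 34}, right has 0 { }.
        Root 3: left subtree has 3 nodes {6, 8, 36}, right has 1 {34}.
          Root 36: left subtree has 2 nodes {6, 8}, right has 0 { }.
            Root 8: left subtree has 1 node {6}, right has 0 { }.

10, 21, 26, 30, 39, 25, 1, 3, 36, 8, 6, 34, 2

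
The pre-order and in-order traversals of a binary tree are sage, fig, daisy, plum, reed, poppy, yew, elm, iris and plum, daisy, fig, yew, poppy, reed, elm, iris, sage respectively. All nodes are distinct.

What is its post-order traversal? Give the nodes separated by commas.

The first element of pre-order is the root; it splits in-order into left and right subtrees.
Root sage: left subtree has 8 nodes {plum, daisy, fig, yew, poppy, reed, elm, iris}, right has 0 { }.
  Root fig: left subtree has 2 nodes {plum, daisy}, right has 5 {yew, poppy, reed, elm, iris}.
    Root daisy: left subtree has 1 node {plum}, right has 0 { }.
    Root reed: left subtree has 2 nodes {yew, poppy}, right has 2 {elm, iris}.
      Root poppy: left subtree has 1 node {yew}, right has 0 { }.
      Root elm: left subtree has 0 nodes { }, right has 1 {iris}.

plum, daisy, yew, poppy, iris, elm, reed, fig, sage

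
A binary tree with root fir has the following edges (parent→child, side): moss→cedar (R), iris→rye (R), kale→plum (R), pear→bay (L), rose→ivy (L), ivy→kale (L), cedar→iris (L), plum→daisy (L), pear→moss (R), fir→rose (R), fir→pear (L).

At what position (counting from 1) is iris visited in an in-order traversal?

4

In-order visits the left subtree, then the node, then the right subtree.
At fir: go left to pear.
  At pear: go left to bay.
    bay is a leaf — visit bay.
  Visit pear.
  At pear: go right to moss.
    At moss: no left child.
    Visit moss.
    At moss: go right to cedar.
      At cedar: go left to iris.
        At iris: no left child.
        Visit iris.
        At iris: go right to rye.
          rye is a leaf — visit rye.
      Visit cedar.
      At cedar: no right child.
Visit fir.
At fir: go right to rose.
  At rose: go left to ivy.
    At ivy: go left to kale.
      At kale: no left child.
      Visit kale.
      At kale: go right to plum.
        At plum: go left to daisy.
          daisy is a leaf — visit daisy.
        Visit plum.
        At plum: no right child.
    Visit ivy.
    At ivy: no right child.
  Visit rose.
  At rose: no right child.
Full in-order sequence: bay, pear, moss, iris, rye, cedar, fir, kale, daisy, plum, ivy, rose.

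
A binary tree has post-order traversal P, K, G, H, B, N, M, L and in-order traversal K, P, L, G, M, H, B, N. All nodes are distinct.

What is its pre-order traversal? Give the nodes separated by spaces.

The last element of post-order is the root; it splits in-order into left and right subtrees.
Root L: left subtree has 2 nodes {K, P}, right has 5 {G, M, H, B, N}.
  Root K: left subtree has 0 nodes { }, right has 1 {P}.
  Root M: left subtree has 1 node {G}, right has 3 {H, B, N}.
    Root N: left subtree has 2 nodes {H, B}, right has 0 { }.
      Root B: left subtree has 1 node {H}, right has 0 { }.

L K P M G N B H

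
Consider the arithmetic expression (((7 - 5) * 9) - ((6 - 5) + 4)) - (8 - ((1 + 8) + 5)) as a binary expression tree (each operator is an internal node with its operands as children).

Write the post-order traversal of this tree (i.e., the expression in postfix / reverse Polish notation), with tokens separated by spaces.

7 5 - 9 * 6 5 - 4 + - 8 1 8 + 5 + - -

Post-order on an expression tree gives postfix notation: for each operator, emit left operand, right operand, then the operator.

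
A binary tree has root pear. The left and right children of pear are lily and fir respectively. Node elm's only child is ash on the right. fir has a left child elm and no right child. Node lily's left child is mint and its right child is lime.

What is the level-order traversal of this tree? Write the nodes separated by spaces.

Level-order visits nodes level by level from the root, left to right within each level.
Level 0: pear
Level 1: lily, fir
Level 2: mint, lime, elm
Level 3: ash

pear lily fir mint lime elm ash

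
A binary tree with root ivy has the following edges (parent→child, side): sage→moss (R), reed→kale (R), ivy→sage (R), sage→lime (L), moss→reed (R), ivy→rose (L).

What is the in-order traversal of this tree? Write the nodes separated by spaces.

In-order visits the left subtree, then the node, then the right subtree.
At ivy: go left to rose.
  rose is a leaf — visit rose.
Visit ivy.
At ivy: go right to sage.
  At sage: go left to lime.
    lime is a leaf — visit lime.
  Visit sage.
  At sage: go right to moss.
    At moss: no left child.
    Visit moss.
    At moss: go right to reed.
      At reed: no left child.
      Visit reed.
      At reed: go right to kale.
        kale is a leaf — visit kale.

rose ivy lime sage moss reed kale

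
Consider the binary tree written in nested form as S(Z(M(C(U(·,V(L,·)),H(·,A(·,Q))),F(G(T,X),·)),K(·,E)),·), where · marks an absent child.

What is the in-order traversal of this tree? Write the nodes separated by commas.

U, L, V, C, H, A, Q, M, T, G, X, F, Z, K, E, S

In-order visits the left subtree, then the node, then the right subtree.
At S: go left to Z.
  At Z: go left to M.
    At M: go left to C.
      At C: go left to U.
        At U: no left child.
        Visit U.
        At U: go right to V.
          At V: go left to L.
            L is a leaf — visit L.
          Visit V.
          At V: no right child.
      Visit C.
      At C: go right to H.
        At H: no left child.
        Visit H.
        At H: go right to A.
          At A: no left child.
          Visit A.
          At A: go right to Q.
            Q is a leaf — visit Q.
    Visit M.
    At M: go right to F.
      At F: go left to G.
        At G: go left to T.
          T is a leaf — visit T.
        Visit G.
        At G: go right to X.
          X is a leaf — visit X.
      Visit F.
      At F: no right child.
  Visit Z.
  At Z: go right to K.
    At K: no left child.
    Visit K.
    At K: go right to E.
      E is a leaf — visit E.
Visit S.
At S: no right child.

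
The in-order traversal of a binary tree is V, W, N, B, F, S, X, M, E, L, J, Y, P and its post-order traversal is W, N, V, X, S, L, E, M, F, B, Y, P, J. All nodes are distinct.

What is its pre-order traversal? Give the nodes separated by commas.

J, B, V, N, W, F, M, S, X, E, L, P, Y

The last element of post-order is the root; it splits in-order into left and right subtrees.
Root J: left subtree has 10 nodes {V, W, N, B, F, S, X, M, E, L}, right has 2 {Y, P}.
  Root B: left subtree has 3 nodes {V, W, N}, right has 6 {F, S, X, M, E, L}.
    Root V: left subtree has 0 nodes { }, right has 2 {W, N}.
      Root N: left subtree has 1 node {W}, right has 0 { }.
    Root F: left subtree has 0 nodes { }, right has 5 {S, X, M, E, L}.
      Root M: left subtree has 2 nodes {S, X}, right has 2 {E, L}.
        Root S: left subtree has 0 nodes { }, right has 1 {X}.
        Root E: left subtree has 0 nodes { }, right has 1 {L}.
  Root P: left subtree has 1 node {Y}, right has 0 { }.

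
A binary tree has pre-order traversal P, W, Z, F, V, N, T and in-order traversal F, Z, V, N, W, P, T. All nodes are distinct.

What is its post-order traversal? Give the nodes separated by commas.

F, N, V, Z, W, T, P

The first element of pre-order is the root; it splits in-order into left and right subtrees.
Root P: left subtree has 5 nodes {F, Z, V, N, W}, right has 1 {T}.
  Root W: left subtree has 4 nodes {F, Z, V, N}, right has 0 { }.
    Root Z: left subtree has 1 node {F}, right has 2 {V, N}.
      Root V: left subtree has 0 nodes { }, right has 1 {N}.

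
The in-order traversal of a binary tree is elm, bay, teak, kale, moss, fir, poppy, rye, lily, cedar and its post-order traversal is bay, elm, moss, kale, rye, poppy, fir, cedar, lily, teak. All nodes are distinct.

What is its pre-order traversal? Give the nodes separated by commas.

teak, elm, bay, lily, fir, kale, moss, poppy, rye, cedar

The last element of post-order is the root; it splits in-order into left and right subtrees.
Root teak: left subtree has 2 nodes {elm, bay}, right has 7 {kale, moss, fir, poppy, rye, lily, cedar}.
  Root elm: left subtree has 0 nodes { }, right has 1 {bay}.
  Root lily: left subtree has 5 nodes {kale, moss, fir, poppy, rye}, right has 1 {cedar}.
    Root fir: left subtree has 2 nodes {kale, moss}, right has 2 {poppy, rye}.
      Root kale: left subtree has 0 nodes { }, right has 1 {moss}.
      Root poppy: left subtree has 0 nodes { }, right has 1 {rye}.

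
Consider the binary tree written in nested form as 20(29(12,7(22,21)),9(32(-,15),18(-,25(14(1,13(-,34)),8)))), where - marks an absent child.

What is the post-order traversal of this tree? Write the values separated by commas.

Post-order visits the left subtree, then the right subtree, then the node.
At 20: go left to 29.
  At 29: go left to 12.
    12 is a leaf — visit 12.
  At 29: go right to 7.
    At 7: go left to 22.
      22 is a leaf — visit 22.
    At 7: go right to 21.
      21 is a leaf — visit 21.
    Visit 7.
  Visit 29.
At 20: go right to 9.
  At 9: go left to 32.
    At 32: no left child.
    At 32: go right to 15.
      15 is a leaf — visit 15.
    Visit 32.
  At 9: go right to 18.
    At 18: no left child.
    At 18: go right to 25.
      At 25: go left to 14.
        At 14: go left to 1.
          1 is a leaf — visit 1.
        At 14: go right to 13.
          At 13: no left child.
          At 13: go right to 34.
            34 is a leaf — visit 34.
          Visit 13.
        Visit 14.
      At 25: go right to 8.
        8 is a leaf — visit 8.
      Visit 25.
    Visit 18.
  Visit 9.
Visit 20.

12, 22, 21, 7, 29, 15, 32, 1, 34, 13, 14, 8, 25, 18, 9, 20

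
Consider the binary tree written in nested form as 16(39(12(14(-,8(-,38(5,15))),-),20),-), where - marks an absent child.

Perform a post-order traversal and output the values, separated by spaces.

5 15 38 8 14 12 20 39 16

Post-order visits the left subtree, then the right subtree, then the node.
At 16: go left to 39.
  At 39: go left to 12.
    At 12: go left to 14.
      At 14: no left child.
      At 14: go right to 8.
        At 8: no left child.
        At 8: go right to 38.
          At 38: go left to 5.
            5 is a leaf — visit 5.
          At 38: go right to 15.
            15 is a leaf — visit 15.
          Visit 38.
        Visit 8.
      Visit 14.
    At 12: no right child.
    Visit 12.
  At 39: go right to 20.
    20 is a leaf — visit 20.
  Visit 39.
At 16: no right child.
Visit 16.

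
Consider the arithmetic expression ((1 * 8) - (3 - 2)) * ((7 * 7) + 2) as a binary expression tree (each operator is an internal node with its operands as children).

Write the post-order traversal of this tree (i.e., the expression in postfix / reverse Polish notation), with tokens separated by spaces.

Post-order on an expression tree gives postfix notation: for each operator, emit left operand, right operand, then the operator.

1 8 * 3 2 - - 7 7 * 2 + *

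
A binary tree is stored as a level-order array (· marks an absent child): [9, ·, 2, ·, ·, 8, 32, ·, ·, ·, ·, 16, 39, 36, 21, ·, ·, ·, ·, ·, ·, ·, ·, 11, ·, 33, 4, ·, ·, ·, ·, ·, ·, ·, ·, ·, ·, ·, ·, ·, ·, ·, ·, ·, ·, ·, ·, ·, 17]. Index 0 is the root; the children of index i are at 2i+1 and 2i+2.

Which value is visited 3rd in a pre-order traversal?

Pre-order visits the node, then its left subtree, then its right subtree.
Visit 9.
At 9: no left child.
At 9: go right to 2.
  Visit 2.
  At 2: go left to 8.
    Visit 8.
    At 8: go left to 16.
      Visit 16.
      At 16: go left to 11.
        Visit 11.
        At 11: no left child.
        At 11: go right to 17.
          17 is a leaf — visit 17.
      At 16: no right child.
    At 8: go right to 39.
      Visit 39.
      At 39: go left to 33.
        33 is a leaf — visit 33.
      At 39: go right to 4.
        4 is a leaf — visit 4.
  At 2: go right to 32.
    Visit 32.
    At 32: go left to 36.
      36 is a leaf — visit 36.
    At 32: go right to 21.
      21 is a leaf — visit 21.
Full pre-order sequence: 9, 2, 8, 16, 11, 17, 39, 33, 4, 32, 36, 21.

8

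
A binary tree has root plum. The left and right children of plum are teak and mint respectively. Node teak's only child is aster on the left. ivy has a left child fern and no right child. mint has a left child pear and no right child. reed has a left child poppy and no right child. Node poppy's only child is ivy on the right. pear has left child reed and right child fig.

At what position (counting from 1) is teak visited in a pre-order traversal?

Pre-order visits the node, then its left subtree, then its right subtree.
Visit plum.
At plum: go left to teak.
  Visit teak.
  At teak: go left to aster.
    aster is a leaf — visit aster.
  At teak: no right child.
At plum: go right to mint.
  Visit mint.
  At mint: go left to pear.
    Visit pear.
    At pear: go left to reed.
      Visit reed.
      At reed: go left to poppy.
        Visit poppy.
        At poppy: no left child.
        At poppy: go right to ivy.
          Visit ivy.
          At ivy: go left to fern.
            fern is a leaf — visit fern.
          At ivy: no right child.
      At reed: no right child.
    At pear: go right to fig.
      fig is a leaf — visit fig.
  At mint: no right child.
Full pre-order sequence: plum, teak, aster, mint, pear, reed, poppy, ivy, fern, fig.

2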